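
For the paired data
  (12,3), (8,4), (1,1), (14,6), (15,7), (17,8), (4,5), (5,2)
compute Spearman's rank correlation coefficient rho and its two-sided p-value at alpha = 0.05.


Step 1: Rank x and y separately (midranks; no ties here).
rank(x): 12->5, 8->4, 1->1, 14->6, 15->7, 17->8, 4->2, 5->3
rank(y): 3->3, 4->4, 1->1, 6->6, 7->7, 8->8, 5->5, 2->2
Step 2: d_i = R_x(i) - R_y(i); compute d_i^2.
  (5-3)^2=4, (4-4)^2=0, (1-1)^2=0, (6-6)^2=0, (7-7)^2=0, (8-8)^2=0, (2-5)^2=9, (3-2)^2=1
sum(d^2) = 14.
Step 3: rho = 1 - 6*14 / (8*(8^2 - 1)) = 1 - 84/504 = 0.833333.
Step 4: Under H0, t = rho * sqrt((n-2)/(1-rho^2)) = 3.6927 ~ t(6).
Step 5: Two-sided p-value from the t-distribution with 6 df = 0.010176.
Step 6: alpha = 0.05. reject H0.

rho = 0.8333, p = 0.010176, reject H0 at alpha = 0.05.


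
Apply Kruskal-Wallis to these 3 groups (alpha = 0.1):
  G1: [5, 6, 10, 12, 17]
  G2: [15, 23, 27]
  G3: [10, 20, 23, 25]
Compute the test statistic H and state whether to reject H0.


Step 1: Combine all N = 12 observations and assign midranks.
sorted (value, group, rank): (5,G1,1), (6,G1,2), (10,G1,3.5), (10,G3,3.5), (12,G1,5), (15,G2,6), (17,G1,7), (20,G3,8), (23,G2,9.5), (23,G3,9.5), (25,G3,11), (27,G2,12)
Step 2: Sum ranks within each group.
R_1 = 18.5 (n_1 = 5)
R_2 = 27.5 (n_2 = 3)
R_3 = 32 (n_3 = 4)
Step 3: H = 12/(N(N+1)) * sum(R_i^2/n_i) - 3(N+1)
     = 12/(12*13) * (18.5^2/5 + 27.5^2/3 + 32^2/4) - 3*13
     = 0.076923 * 576.533 - 39
     = 5.348718.
Step 4: Ties present; correction factor C = 1 - 12/(12^3 - 12) = 0.993007. Corrected H = 5.348718 / 0.993007 = 5.386385.
Step 5: Under H0, H ~ chi^2(2); p-value = 0.067665.
Step 6: alpha = 0.1. reject H0.

H = 5.3864, df = 2, p = 0.067665, reject H0.


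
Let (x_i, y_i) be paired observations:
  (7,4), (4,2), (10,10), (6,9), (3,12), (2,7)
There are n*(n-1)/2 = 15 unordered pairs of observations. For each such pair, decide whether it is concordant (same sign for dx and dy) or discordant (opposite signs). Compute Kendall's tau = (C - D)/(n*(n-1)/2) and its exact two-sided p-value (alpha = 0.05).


Step 1: Enumerate the 15 unordered pairs (i,j) with i<j and classify each by sign(x_j-x_i) * sign(y_j-y_i).
  (1,2):dx=-3,dy=-2->C; (1,3):dx=+3,dy=+6->C; (1,4):dx=-1,dy=+5->D; (1,5):dx=-4,dy=+8->D
  (1,6):dx=-5,dy=+3->D; (2,3):dx=+6,dy=+8->C; (2,4):dx=+2,dy=+7->C; (2,5):dx=-1,dy=+10->D
  (2,6):dx=-2,dy=+5->D; (3,4):dx=-4,dy=-1->C; (3,5):dx=-7,dy=+2->D; (3,6):dx=-8,dy=-3->C
  (4,5):dx=-3,dy=+3->D; (4,6):dx=-4,dy=-2->C; (5,6):dx=-1,dy=-5->C
Step 2: C = 8, D = 7, total pairs = 15.
Step 3: tau = (C - D)/(n(n-1)/2) = (8 - 7)/15 = 0.066667.
Step 4: Exact two-sided p-value (enumerate n! = 720 permutations of y under H0): p = 1.000000.
Step 5: alpha = 0.05. fail to reject H0.

tau_b = 0.0667 (C=8, D=7), p = 1.000000, fail to reject H0.


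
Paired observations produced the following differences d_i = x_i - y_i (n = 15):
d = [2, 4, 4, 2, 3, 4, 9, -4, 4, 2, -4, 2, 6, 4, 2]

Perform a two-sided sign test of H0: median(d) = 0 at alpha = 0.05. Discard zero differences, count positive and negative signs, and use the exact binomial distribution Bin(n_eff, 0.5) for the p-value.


Step 1: Discard zero differences. Original n = 15; n_eff = number of nonzero differences = 15.
Nonzero differences (with sign): +2, +4, +4, +2, +3, +4, +9, -4, +4, +2, -4, +2, +6, +4, +2
Step 2: Count signs: positive = 13, negative = 2.
Step 3: Under H0: P(positive) = 0.5, so the number of positives S ~ Bin(15, 0.5).
Step 4: Two-sided exact p-value = sum of Bin(15,0.5) probabilities at or below the observed probability = 0.007385.
Step 5: alpha = 0.05. reject H0.

n_eff = 15, pos = 13, neg = 2, p = 0.007385, reject H0.


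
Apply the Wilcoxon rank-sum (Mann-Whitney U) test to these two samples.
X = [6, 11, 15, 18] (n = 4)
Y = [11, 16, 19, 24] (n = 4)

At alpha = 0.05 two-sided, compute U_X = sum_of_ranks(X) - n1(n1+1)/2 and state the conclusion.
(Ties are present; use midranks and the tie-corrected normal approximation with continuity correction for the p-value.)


Step 1: Combine and sort all 8 observations; assign midranks.
sorted (value, group): (6,X), (11,X), (11,Y), (15,X), (16,Y), (18,X), (19,Y), (24,Y)
ranks: 6->1, 11->2.5, 11->2.5, 15->4, 16->5, 18->6, 19->7, 24->8
Step 2: Rank sum for X: R1 = 1 + 2.5 + 4 + 6 = 13.5.
Step 3: U_X = R1 - n1(n1+1)/2 = 13.5 - 4*5/2 = 13.5 - 10 = 3.5.
       U_Y = n1*n2 - U_X = 16 - 3.5 = 12.5.
Step 4: Ties are present, so use the tie-corrected normal approximation (with continuity correction) for the p-value.
Step 5: p-value = 0.245383; compare to alpha = 0.05. fail to reject H0.

U_X = 3.5, p = 0.245383, fail to reject H0 at alpha = 0.05.


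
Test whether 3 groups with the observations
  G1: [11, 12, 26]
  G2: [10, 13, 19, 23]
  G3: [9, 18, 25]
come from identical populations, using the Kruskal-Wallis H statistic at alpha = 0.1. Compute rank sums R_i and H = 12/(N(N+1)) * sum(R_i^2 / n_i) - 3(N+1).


Step 1: Combine all N = 10 observations and assign midranks.
sorted (value, group, rank): (9,G3,1), (10,G2,2), (11,G1,3), (12,G1,4), (13,G2,5), (18,G3,6), (19,G2,7), (23,G2,8), (25,G3,9), (26,G1,10)
Step 2: Sum ranks within each group.
R_1 = 17 (n_1 = 3)
R_2 = 22 (n_2 = 4)
R_3 = 16 (n_3 = 3)
Step 3: H = 12/(N(N+1)) * sum(R_i^2/n_i) - 3(N+1)
     = 12/(10*11) * (17^2/3 + 22^2/4 + 16^2/3) - 3*11
     = 0.109091 * 302.667 - 33
     = 0.018182.
Step 4: No ties, so H is used without correction.
Step 5: Under H0, H ~ chi^2(2); p-value = 0.990950.
Step 6: alpha = 0.1. fail to reject H0.

H = 0.0182, df = 2, p = 0.990950, fail to reject H0.


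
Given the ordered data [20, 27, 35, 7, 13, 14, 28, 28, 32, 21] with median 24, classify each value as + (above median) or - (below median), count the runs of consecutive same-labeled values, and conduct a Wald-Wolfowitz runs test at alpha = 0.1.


Step 1: Compute median = 24; label A = above, B = below.
Labels in order: BAABBBAAAB  (n_A = 5, n_B = 5)
Step 2: Count runs R = 5.
Step 3: Under H0 (random ordering), E[R] = 2*n_A*n_B/(n_A+n_B) + 1 = 2*5*5/10 + 1 = 6.0000.
        Var[R] = 2*n_A*n_B*(2*n_A*n_B - n_A - n_B) / ((n_A+n_B)^2 * (n_A+n_B-1)) = 2000/900 = 2.2222.
        SD[R] = 1.4907.
Step 4: Continuity-corrected z = (R + 0.5 - E[R]) / SD[R] = (5 + 0.5 - 6.0000) / 1.4907 = -0.3354.
Step 5: Two-sided p-value via normal approximation = 2*(1 - Phi(|z|)) = 0.737316.
Step 6: alpha = 0.1. fail to reject H0.

R = 5, z = -0.3354, p = 0.737316, fail to reject H0.


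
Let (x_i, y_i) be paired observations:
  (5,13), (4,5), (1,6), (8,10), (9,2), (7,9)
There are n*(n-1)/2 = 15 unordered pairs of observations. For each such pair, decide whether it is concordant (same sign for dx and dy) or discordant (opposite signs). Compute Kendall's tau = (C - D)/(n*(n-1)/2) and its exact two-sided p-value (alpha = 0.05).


Step 1: Enumerate the 15 unordered pairs (i,j) with i<j and classify each by sign(x_j-x_i) * sign(y_j-y_i).
  (1,2):dx=-1,dy=-8->C; (1,3):dx=-4,dy=-7->C; (1,4):dx=+3,dy=-3->D; (1,5):dx=+4,dy=-11->D
  (1,6):dx=+2,dy=-4->D; (2,3):dx=-3,dy=+1->D; (2,4):dx=+4,dy=+5->C; (2,5):dx=+5,dy=-3->D
  (2,6):dx=+3,dy=+4->C; (3,4):dx=+7,dy=+4->C; (3,5):dx=+8,dy=-4->D; (3,6):dx=+6,dy=+3->C
  (4,5):dx=+1,dy=-8->D; (4,6):dx=-1,dy=-1->C; (5,6):dx=-2,dy=+7->D
Step 2: C = 7, D = 8, total pairs = 15.
Step 3: tau = (C - D)/(n(n-1)/2) = (7 - 8)/15 = -0.066667.
Step 4: Exact two-sided p-value (enumerate n! = 720 permutations of y under H0): p = 1.000000.
Step 5: alpha = 0.05. fail to reject H0.

tau_b = -0.0667 (C=7, D=8), p = 1.000000, fail to reject H0.


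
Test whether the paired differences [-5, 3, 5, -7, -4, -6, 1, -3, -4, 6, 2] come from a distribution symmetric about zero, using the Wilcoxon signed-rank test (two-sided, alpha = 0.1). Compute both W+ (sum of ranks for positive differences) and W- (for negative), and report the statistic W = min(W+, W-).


Step 1: Drop any zero differences (none here) and take |d_i|.
|d| = [5, 3, 5, 7, 4, 6, 1, 3, 4, 6, 2]
Step 2: Midrank |d_i| (ties get averaged ranks).
ranks: |5|->7.5, |3|->3.5, |5|->7.5, |7|->11, |4|->5.5, |6|->9.5, |1|->1, |3|->3.5, |4|->5.5, |6|->9.5, |2|->2
Step 3: Attach original signs; sum ranks with positive sign and with negative sign.
W+ = 3.5 + 7.5 + 1 + 9.5 + 2 = 23.5
W- = 7.5 + 11 + 5.5 + 9.5 + 3.5 + 5.5 = 42.5
(Check: W+ + W- = 66 should equal n(n+1)/2 = 66.)
Step 4: Test statistic W = min(W+, W-) = 23.5.
Step 5: Ties in |d|, so use the tie-corrected normal approximation.
        E[W] = n(n+1)/4 = 11*12/4 = 33.
        Tie groups: |d|=3 (t=2), |d|=4 (t=2), |d|=5 (t=2), |d|=6 (t=2); sum(t^3 - t) = 24.
        Var[W] = n(n+1)(2n+1)/24 - sum(t^3-t)/48 = 3036/24 - 24/48 = 126.
        z = (W - E[W]) / sqrt(Var[W]) = (23.5 - 33) / 11.2250 = -0.8463.
        Two-sided p = 2*Phi(z) = 0.397370.
Step 6: alpha = 0.1. fail to reject H0.

W+ = 23.5, W- = 42.5, W = min = 23.5, p = 0.397370, fail to reject H0.


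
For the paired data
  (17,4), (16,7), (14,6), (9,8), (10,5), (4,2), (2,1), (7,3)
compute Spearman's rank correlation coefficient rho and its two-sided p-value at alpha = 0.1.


Step 1: Rank x and y separately (midranks; no ties here).
rank(x): 17->8, 16->7, 14->6, 9->4, 10->5, 4->2, 2->1, 7->3
rank(y): 4->4, 7->7, 6->6, 8->8, 5->5, 2->2, 1->1, 3->3
Step 2: d_i = R_x(i) - R_y(i); compute d_i^2.
  (8-4)^2=16, (7-7)^2=0, (6-6)^2=0, (4-8)^2=16, (5-5)^2=0, (2-2)^2=0, (1-1)^2=0, (3-3)^2=0
sum(d^2) = 32.
Step 3: rho = 1 - 6*32 / (8*(8^2 - 1)) = 1 - 192/504 = 0.619048.
Step 4: Under H0, t = rho * sqrt((n-2)/(1-rho^2)) = 1.9308 ~ t(6).
Step 5: Two-sided p-value from the t-distribution with 6 df = 0.101733.
Step 6: alpha = 0.1. fail to reject H0.

rho = 0.6190, p = 0.101733, fail to reject H0 at alpha = 0.1.


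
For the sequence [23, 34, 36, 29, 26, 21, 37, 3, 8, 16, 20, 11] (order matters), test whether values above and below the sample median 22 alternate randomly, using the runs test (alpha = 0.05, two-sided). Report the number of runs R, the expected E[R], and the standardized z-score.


Step 1: Compute median = 22; label A = above, B = below.
Labels in order: AAAAABABBBBB  (n_A = 6, n_B = 6)
Step 2: Count runs R = 4.
Step 3: Under H0 (random ordering), E[R] = 2*n_A*n_B/(n_A+n_B) + 1 = 2*6*6/12 + 1 = 7.0000.
        Var[R] = 2*n_A*n_B*(2*n_A*n_B - n_A - n_B) / ((n_A+n_B)^2 * (n_A+n_B-1)) = 4320/1584 = 2.7273.
        SD[R] = 1.6514.
Step 4: Continuity-corrected z = (R + 0.5 - E[R]) / SD[R] = (4 + 0.5 - 7.0000) / 1.6514 = -1.5138.
Step 5: Two-sided p-value via normal approximation = 2*(1 - Phi(|z|)) = 0.130070.
Step 6: alpha = 0.05. fail to reject H0.

R = 4, z = -1.5138, p = 0.130070, fail to reject H0.


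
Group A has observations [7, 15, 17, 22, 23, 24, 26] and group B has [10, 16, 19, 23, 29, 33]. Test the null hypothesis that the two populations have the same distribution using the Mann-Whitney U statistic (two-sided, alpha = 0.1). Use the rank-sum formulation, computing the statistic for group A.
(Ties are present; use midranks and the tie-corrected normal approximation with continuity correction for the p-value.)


Step 1: Combine and sort all 13 observations; assign midranks.
sorted (value, group): (7,X), (10,Y), (15,X), (16,Y), (17,X), (19,Y), (22,X), (23,X), (23,Y), (24,X), (26,X), (29,Y), (33,Y)
ranks: 7->1, 10->2, 15->3, 16->4, 17->5, 19->6, 22->7, 23->8.5, 23->8.5, 24->10, 26->11, 29->12, 33->13
Step 2: Rank sum for X: R1 = 1 + 3 + 5 + 7 + 8.5 + 10 + 11 = 45.5.
Step 3: U_X = R1 - n1(n1+1)/2 = 45.5 - 7*8/2 = 45.5 - 28 = 17.5.
       U_Y = n1*n2 - U_X = 42 - 17.5 = 24.5.
Step 4: Ties are present, so use the tie-corrected normal approximation (with continuity correction) for the p-value.
Step 5: p-value = 0.667806; compare to alpha = 0.1. fail to reject H0.

U_X = 17.5, p = 0.667806, fail to reject H0 at alpha = 0.1.


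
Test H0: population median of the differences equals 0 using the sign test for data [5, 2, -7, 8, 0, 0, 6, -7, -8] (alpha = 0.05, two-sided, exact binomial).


Step 1: Discard zero differences. Original n = 9; n_eff = number of nonzero differences = 7.
Nonzero differences (with sign): +5, +2, -7, +8, +6, -7, -8
Step 2: Count signs: positive = 4, negative = 3.
Step 3: Under H0: P(positive) = 0.5, so the number of positives S ~ Bin(7, 0.5).
Step 4: Two-sided exact p-value = sum of Bin(7,0.5) probabilities at or below the observed probability = 1.000000.
Step 5: alpha = 0.05. fail to reject H0.

n_eff = 7, pos = 4, neg = 3, p = 1.000000, fail to reject H0.


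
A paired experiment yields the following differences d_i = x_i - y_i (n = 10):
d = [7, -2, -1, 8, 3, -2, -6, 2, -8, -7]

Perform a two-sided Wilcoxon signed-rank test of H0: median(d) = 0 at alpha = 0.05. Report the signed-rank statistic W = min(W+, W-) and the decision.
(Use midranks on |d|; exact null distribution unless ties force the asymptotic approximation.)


Step 1: Drop any zero differences (none here) and take |d_i|.
|d| = [7, 2, 1, 8, 3, 2, 6, 2, 8, 7]
Step 2: Midrank |d_i| (ties get averaged ranks).
ranks: |7|->7.5, |2|->3, |1|->1, |8|->9.5, |3|->5, |2|->3, |6|->6, |2|->3, |8|->9.5, |7|->7.5
Step 3: Attach original signs; sum ranks with positive sign and with negative sign.
W+ = 7.5 + 9.5 + 5 + 3 = 25
W- = 3 + 1 + 3 + 6 + 9.5 + 7.5 = 30
(Check: W+ + W- = 55 should equal n(n+1)/2 = 55.)
Step 4: Test statistic W = min(W+, W-) = 25.
Step 5: Ties in |d|, so use the tie-corrected normal approximation.
        E[W] = n(n+1)/4 = 10*11/4 = 27.5.
        Tie groups: |d|=2 (t=3), |d|=7 (t=2), |d|=8 (t=2); sum(t^3 - t) = 36.
        Var[W] = n(n+1)(2n+1)/24 - sum(t^3-t)/48 = 2310/24 - 36/48 = 95.5.
        z = (W - E[W]) / sqrt(Var[W]) = (25 - 27.5) / 9.7724 = -0.2558.
        Two-sided p = 2*Phi(z) = 0.798088.
Step 6: alpha = 0.05. fail to reject H0.

W+ = 25, W- = 30, W = min = 25, p = 0.798088, fail to reject H0.


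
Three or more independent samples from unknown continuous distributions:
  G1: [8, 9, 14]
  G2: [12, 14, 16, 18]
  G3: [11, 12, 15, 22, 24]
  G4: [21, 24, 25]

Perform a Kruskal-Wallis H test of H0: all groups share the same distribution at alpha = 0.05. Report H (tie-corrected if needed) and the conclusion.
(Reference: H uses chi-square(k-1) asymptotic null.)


Step 1: Combine all N = 15 observations and assign midranks.
sorted (value, group, rank): (8,G1,1), (9,G1,2), (11,G3,3), (12,G2,4.5), (12,G3,4.5), (14,G1,6.5), (14,G2,6.5), (15,G3,8), (16,G2,9), (18,G2,10), (21,G4,11), (22,G3,12), (24,G3,13.5), (24,G4,13.5), (25,G4,15)
Step 2: Sum ranks within each group.
R_1 = 9.5 (n_1 = 3)
R_2 = 30 (n_2 = 4)
R_3 = 41 (n_3 = 5)
R_4 = 39.5 (n_4 = 3)
Step 3: H = 12/(N(N+1)) * sum(R_i^2/n_i) - 3(N+1)
     = 12/(15*16) * (9.5^2/3 + 30^2/4 + 41^2/5 + 39.5^2/3) - 3*16
     = 0.050000 * 1111.37 - 48
     = 7.568333.
Step 4: Ties present; correction factor C = 1 - 18/(15^3 - 15) = 0.994643. Corrected H = 7.568333 / 0.994643 = 7.609096.
Step 5: Under H0, H ~ chi^2(3); p-value = 0.054821.
Step 6: alpha = 0.05. fail to reject H0.

H = 7.6091, df = 3, p = 0.054821, fail to reject H0.


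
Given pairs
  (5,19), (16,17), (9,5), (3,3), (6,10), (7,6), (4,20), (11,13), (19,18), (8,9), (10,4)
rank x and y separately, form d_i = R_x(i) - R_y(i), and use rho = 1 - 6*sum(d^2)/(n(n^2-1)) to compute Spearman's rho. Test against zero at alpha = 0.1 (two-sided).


Step 1: Rank x and y separately (midranks; no ties here).
rank(x): 5->3, 16->10, 9->7, 3->1, 6->4, 7->5, 4->2, 11->9, 19->11, 8->6, 10->8
rank(y): 19->10, 17->8, 5->3, 3->1, 10->6, 6->4, 20->11, 13->7, 18->9, 9->5, 4->2
Step 2: d_i = R_x(i) - R_y(i); compute d_i^2.
  (3-10)^2=49, (10-8)^2=4, (7-3)^2=16, (1-1)^2=0, (4-6)^2=4, (5-4)^2=1, (2-11)^2=81, (9-7)^2=4, (11-9)^2=4, (6-5)^2=1, (8-2)^2=36
sum(d^2) = 200.
Step 3: rho = 1 - 6*200 / (11*(11^2 - 1)) = 1 - 1200/1320 = 0.090909.
Step 4: Under H0, t = rho * sqrt((n-2)/(1-rho^2)) = 0.2739 ~ t(9).
Step 5: Two-sided p-value from the t-distribution with 9 df = 0.790373.
Step 6: alpha = 0.1. fail to reject H0.

rho = 0.0909, p = 0.790373, fail to reject H0 at alpha = 0.1.


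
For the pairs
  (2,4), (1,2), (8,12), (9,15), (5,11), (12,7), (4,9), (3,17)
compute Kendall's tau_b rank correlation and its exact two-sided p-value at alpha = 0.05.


Step 1: Enumerate the 28 unordered pairs (i,j) with i<j and classify each by sign(x_j-x_i) * sign(y_j-y_i).
  (1,2):dx=-1,dy=-2->C; (1,3):dx=+6,dy=+8->C; (1,4):dx=+7,dy=+11->C; (1,5):dx=+3,dy=+7->C
  (1,6):dx=+10,dy=+3->C; (1,7):dx=+2,dy=+5->C; (1,8):dx=+1,dy=+13->C; (2,3):dx=+7,dy=+10->C
  (2,4):dx=+8,dy=+13->C; (2,5):dx=+4,dy=+9->C; (2,6):dx=+11,dy=+5->C; (2,7):dx=+3,dy=+7->C
  (2,8):dx=+2,dy=+15->C; (3,4):dx=+1,dy=+3->C; (3,5):dx=-3,dy=-1->C; (3,6):dx=+4,dy=-5->D
  (3,7):dx=-4,dy=-3->C; (3,8):dx=-5,dy=+5->D; (4,5):dx=-4,dy=-4->C; (4,6):dx=+3,dy=-8->D
  (4,7):dx=-5,dy=-6->C; (4,8):dx=-6,dy=+2->D; (5,6):dx=+7,dy=-4->D; (5,7):dx=-1,dy=-2->C
  (5,8):dx=-2,dy=+6->D; (6,7):dx=-8,dy=+2->D; (6,8):dx=-9,dy=+10->D; (7,8):dx=-1,dy=+8->D
Step 2: C = 19, D = 9, total pairs = 28.
Step 3: tau = (C - D)/(n(n-1)/2) = (19 - 9)/28 = 0.357143.
Step 4: Exact two-sided p-value (enumerate n! = 40320 permutations of y under H0): p = 0.275099.
Step 5: alpha = 0.05. fail to reject H0.

tau_b = 0.3571 (C=19, D=9), p = 0.275099, fail to reject H0.


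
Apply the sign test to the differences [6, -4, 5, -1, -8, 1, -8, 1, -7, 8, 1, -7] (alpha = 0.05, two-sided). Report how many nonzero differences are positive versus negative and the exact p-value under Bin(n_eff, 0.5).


Step 1: Discard zero differences. Original n = 12; n_eff = number of nonzero differences = 12.
Nonzero differences (with sign): +6, -4, +5, -1, -8, +1, -8, +1, -7, +8, +1, -7
Step 2: Count signs: positive = 6, negative = 6.
Step 3: Under H0: P(positive) = 0.5, so the number of positives S ~ Bin(12, 0.5).
Step 4: Two-sided exact p-value = sum of Bin(12,0.5) probabilities at or below the observed probability = 1.000000.
Step 5: alpha = 0.05. fail to reject H0.

n_eff = 12, pos = 6, neg = 6, p = 1.000000, fail to reject H0.


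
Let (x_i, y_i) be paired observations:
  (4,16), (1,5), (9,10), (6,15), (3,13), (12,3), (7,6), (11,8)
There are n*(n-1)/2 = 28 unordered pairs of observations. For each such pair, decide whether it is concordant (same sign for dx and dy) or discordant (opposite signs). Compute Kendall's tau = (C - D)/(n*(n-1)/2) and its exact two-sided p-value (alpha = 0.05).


Step 1: Enumerate the 28 unordered pairs (i,j) with i<j and classify each by sign(x_j-x_i) * sign(y_j-y_i).
  (1,2):dx=-3,dy=-11->C; (1,3):dx=+5,dy=-6->D; (1,4):dx=+2,dy=-1->D; (1,5):dx=-1,dy=-3->C
  (1,6):dx=+8,dy=-13->D; (1,7):dx=+3,dy=-10->D; (1,8):dx=+7,dy=-8->D; (2,3):dx=+8,dy=+5->C
  (2,4):dx=+5,dy=+10->C; (2,5):dx=+2,dy=+8->C; (2,6):dx=+11,dy=-2->D; (2,7):dx=+6,dy=+1->C
  (2,8):dx=+10,dy=+3->C; (3,4):dx=-3,dy=+5->D; (3,5):dx=-6,dy=+3->D; (3,6):dx=+3,dy=-7->D
  (3,7):dx=-2,dy=-4->C; (3,8):dx=+2,dy=-2->D; (4,5):dx=-3,dy=-2->C; (4,6):dx=+6,dy=-12->D
  (4,7):dx=+1,dy=-9->D; (4,8):dx=+5,dy=-7->D; (5,6):dx=+9,dy=-10->D; (5,7):dx=+4,dy=-7->D
  (5,8):dx=+8,dy=-5->D; (6,7):dx=-5,dy=+3->D; (6,8):dx=-1,dy=+5->D; (7,8):dx=+4,dy=+2->C
Step 2: C = 10, D = 18, total pairs = 28.
Step 3: tau = (C - D)/(n(n-1)/2) = (10 - 18)/28 = -0.285714.
Step 4: Exact two-sided p-value (enumerate n! = 40320 permutations of y under H0): p = 0.398760.
Step 5: alpha = 0.05. fail to reject H0.

tau_b = -0.2857 (C=10, D=18), p = 0.398760, fail to reject H0.


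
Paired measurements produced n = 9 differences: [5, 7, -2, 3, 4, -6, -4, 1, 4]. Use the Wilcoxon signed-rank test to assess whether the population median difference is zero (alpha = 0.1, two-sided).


Step 1: Drop any zero differences (none here) and take |d_i|.
|d| = [5, 7, 2, 3, 4, 6, 4, 1, 4]
Step 2: Midrank |d_i| (ties get averaged ranks).
ranks: |5|->7, |7|->9, |2|->2, |3|->3, |4|->5, |6|->8, |4|->5, |1|->1, |4|->5
Step 3: Attach original signs; sum ranks with positive sign and with negative sign.
W+ = 7 + 9 + 3 + 5 + 1 + 5 = 30
W- = 2 + 8 + 5 = 15
(Check: W+ + W- = 45 should equal n(n+1)/2 = 45.)
Step 4: Test statistic W = min(W+, W-) = 15.
Step 5: Ties in |d|, so use the tie-corrected normal approximation.
        E[W] = n(n+1)/4 = 9*10/4 = 22.5.
        Tie groups: |d|=4 (t=3); sum(t^3 - t) = 24.
        Var[W] = n(n+1)(2n+1)/24 - sum(t^3-t)/48 = 1710/24 - 24/48 = 70.75.
        z = (W - E[W]) / sqrt(Var[W]) = (15 - 22.5) / 8.4113 = -0.8917.
        Two-sided p = 2*Phi(z) = 0.372577.
Step 6: alpha = 0.1. fail to reject H0.

W+ = 30, W- = 15, W = min = 15, p = 0.372577, fail to reject H0.


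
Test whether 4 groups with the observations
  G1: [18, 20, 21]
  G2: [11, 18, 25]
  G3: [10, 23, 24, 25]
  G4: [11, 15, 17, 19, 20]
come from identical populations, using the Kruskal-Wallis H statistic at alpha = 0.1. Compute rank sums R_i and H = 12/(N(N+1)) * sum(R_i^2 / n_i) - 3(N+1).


Step 1: Combine all N = 15 observations and assign midranks.
sorted (value, group, rank): (10,G3,1), (11,G2,2.5), (11,G4,2.5), (15,G4,4), (17,G4,5), (18,G1,6.5), (18,G2,6.5), (19,G4,8), (20,G1,9.5), (20,G4,9.5), (21,G1,11), (23,G3,12), (24,G3,13), (25,G2,14.5), (25,G3,14.5)
Step 2: Sum ranks within each group.
R_1 = 27 (n_1 = 3)
R_2 = 23.5 (n_2 = 3)
R_3 = 40.5 (n_3 = 4)
R_4 = 29 (n_4 = 5)
Step 3: H = 12/(N(N+1)) * sum(R_i^2/n_i) - 3(N+1)
     = 12/(15*16) * (27^2/3 + 23.5^2/3 + 40.5^2/4 + 29^2/5) - 3*16
     = 0.050000 * 1005.35 - 48
     = 2.267292.
Step 4: Ties present; correction factor C = 1 - 24/(15^3 - 15) = 0.992857. Corrected H = 2.267292 / 0.992857 = 2.283603.
Step 5: Under H0, H ~ chi^2(3); p-value = 0.515669.
Step 6: alpha = 0.1. fail to reject H0.

H = 2.2836, df = 3, p = 0.515669, fail to reject H0.


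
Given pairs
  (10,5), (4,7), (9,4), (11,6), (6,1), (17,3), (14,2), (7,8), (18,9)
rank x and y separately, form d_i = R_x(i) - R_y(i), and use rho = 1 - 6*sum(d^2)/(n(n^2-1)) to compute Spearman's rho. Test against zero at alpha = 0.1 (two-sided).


Step 1: Rank x and y separately (midranks; no ties here).
rank(x): 10->5, 4->1, 9->4, 11->6, 6->2, 17->8, 14->7, 7->3, 18->9
rank(y): 5->5, 7->7, 4->4, 6->6, 1->1, 3->3, 2->2, 8->8, 9->9
Step 2: d_i = R_x(i) - R_y(i); compute d_i^2.
  (5-5)^2=0, (1-7)^2=36, (4-4)^2=0, (6-6)^2=0, (2-1)^2=1, (8-3)^2=25, (7-2)^2=25, (3-8)^2=25, (9-9)^2=0
sum(d^2) = 112.
Step 3: rho = 1 - 6*112 / (9*(9^2 - 1)) = 1 - 672/720 = 0.066667.
Step 4: Under H0, t = rho * sqrt((n-2)/(1-rho^2)) = 0.1768 ~ t(7).
Step 5: Two-sided p-value from the t-distribution with 7 df = 0.864690.
Step 6: alpha = 0.1. fail to reject H0.

rho = 0.0667, p = 0.864690, fail to reject H0 at alpha = 0.1.


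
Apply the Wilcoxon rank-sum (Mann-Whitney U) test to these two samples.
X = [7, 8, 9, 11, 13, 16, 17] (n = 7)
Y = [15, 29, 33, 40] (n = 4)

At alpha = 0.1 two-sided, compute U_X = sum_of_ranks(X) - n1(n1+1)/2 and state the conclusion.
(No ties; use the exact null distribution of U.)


Step 1: Combine and sort all 11 observations; assign midranks.
sorted (value, group): (7,X), (8,X), (9,X), (11,X), (13,X), (15,Y), (16,X), (17,X), (29,Y), (33,Y), (40,Y)
ranks: 7->1, 8->2, 9->3, 11->4, 13->5, 15->6, 16->7, 17->8, 29->9, 33->10, 40->11
Step 2: Rank sum for X: R1 = 1 + 2 + 3 + 4 + 5 + 7 + 8 = 30.
Step 3: U_X = R1 - n1(n1+1)/2 = 30 - 7*8/2 = 30 - 28 = 2.
       U_Y = n1*n2 - U_X = 28 - 2 = 26.
Step 4: No ties, so the exact null distribution of U (based on enumerating the C(11,7) = 330 equally likely rank assignments) gives the two-sided p-value.
Step 5: p-value = 0.024242; compare to alpha = 0.1. reject H0.

U_X = 2, p = 0.024242, reject H0 at alpha = 0.1.


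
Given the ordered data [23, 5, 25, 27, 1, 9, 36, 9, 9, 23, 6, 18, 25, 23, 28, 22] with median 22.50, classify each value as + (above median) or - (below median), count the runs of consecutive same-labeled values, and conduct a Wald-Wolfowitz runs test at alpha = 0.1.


Step 1: Compute median = 22.50; label A = above, B = below.
Labels in order: ABAABBABBABBAAAB  (n_A = 8, n_B = 8)
Step 2: Count runs R = 10.
Step 3: Under H0 (random ordering), E[R] = 2*n_A*n_B/(n_A+n_B) + 1 = 2*8*8/16 + 1 = 9.0000.
        Var[R] = 2*n_A*n_B*(2*n_A*n_B - n_A - n_B) / ((n_A+n_B)^2 * (n_A+n_B-1)) = 14336/3840 = 3.7333.
        SD[R] = 1.9322.
Step 4: Continuity-corrected z = (R - 0.5 - E[R]) / SD[R] = (10 - 0.5 - 9.0000) / 1.9322 = 0.2588.
Step 5: Two-sided p-value via normal approximation = 2*(1 - Phi(|z|)) = 0.795809.
Step 6: alpha = 0.1. fail to reject H0.

R = 10, z = 0.2588, p = 0.795809, fail to reject H0.


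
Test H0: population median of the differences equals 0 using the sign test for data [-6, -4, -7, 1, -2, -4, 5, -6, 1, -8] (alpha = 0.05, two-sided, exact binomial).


Step 1: Discard zero differences. Original n = 10; n_eff = number of nonzero differences = 10.
Nonzero differences (with sign): -6, -4, -7, +1, -2, -4, +5, -6, +1, -8
Step 2: Count signs: positive = 3, negative = 7.
Step 3: Under H0: P(positive) = 0.5, so the number of positives S ~ Bin(10, 0.5).
Step 4: Two-sided exact p-value = sum of Bin(10,0.5) probabilities at or below the observed probability = 0.343750.
Step 5: alpha = 0.05. fail to reject H0.

n_eff = 10, pos = 3, neg = 7, p = 0.343750, fail to reject H0.


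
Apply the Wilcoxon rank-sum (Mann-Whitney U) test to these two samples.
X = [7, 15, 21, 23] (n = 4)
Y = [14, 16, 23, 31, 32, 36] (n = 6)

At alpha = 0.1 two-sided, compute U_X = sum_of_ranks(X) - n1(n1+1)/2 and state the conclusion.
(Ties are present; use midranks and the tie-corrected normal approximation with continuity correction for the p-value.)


Step 1: Combine and sort all 10 observations; assign midranks.
sorted (value, group): (7,X), (14,Y), (15,X), (16,Y), (21,X), (23,X), (23,Y), (31,Y), (32,Y), (36,Y)
ranks: 7->1, 14->2, 15->3, 16->4, 21->5, 23->6.5, 23->6.5, 31->8, 32->9, 36->10
Step 2: Rank sum for X: R1 = 1 + 3 + 5 + 6.5 = 15.5.
Step 3: U_X = R1 - n1(n1+1)/2 = 15.5 - 4*5/2 = 15.5 - 10 = 5.5.
       U_Y = n1*n2 - U_X = 24 - 5.5 = 18.5.
Step 4: Ties are present, so use the tie-corrected normal approximation (with continuity correction) for the p-value.
Step 5: p-value = 0.199458; compare to alpha = 0.1. fail to reject H0.

U_X = 5.5, p = 0.199458, fail to reject H0 at alpha = 0.1.


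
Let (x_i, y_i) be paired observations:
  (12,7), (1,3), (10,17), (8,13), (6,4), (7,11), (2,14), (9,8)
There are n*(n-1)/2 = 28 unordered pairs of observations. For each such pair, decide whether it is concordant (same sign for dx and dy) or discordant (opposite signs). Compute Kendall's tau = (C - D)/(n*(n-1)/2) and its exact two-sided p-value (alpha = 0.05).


Step 1: Enumerate the 28 unordered pairs (i,j) with i<j and classify each by sign(x_j-x_i) * sign(y_j-y_i).
  (1,2):dx=-11,dy=-4->C; (1,3):dx=-2,dy=+10->D; (1,4):dx=-4,dy=+6->D; (1,5):dx=-6,dy=-3->C
  (1,6):dx=-5,dy=+4->D; (1,7):dx=-10,dy=+7->D; (1,8):dx=-3,dy=+1->D; (2,3):dx=+9,dy=+14->C
  (2,4):dx=+7,dy=+10->C; (2,5):dx=+5,dy=+1->C; (2,6):dx=+6,dy=+8->C; (2,7):dx=+1,dy=+11->C
  (2,8):dx=+8,dy=+5->C; (3,4):dx=-2,dy=-4->C; (3,5):dx=-4,dy=-13->C; (3,6):dx=-3,dy=-6->C
  (3,7):dx=-8,dy=-3->C; (3,8):dx=-1,dy=-9->C; (4,5):dx=-2,dy=-9->C; (4,6):dx=-1,dy=-2->C
  (4,7):dx=-6,dy=+1->D; (4,8):dx=+1,dy=-5->D; (5,6):dx=+1,dy=+7->C; (5,7):dx=-4,dy=+10->D
  (5,8):dx=+3,dy=+4->C; (6,7):dx=-5,dy=+3->D; (6,8):dx=+2,dy=-3->D; (7,8):dx=+7,dy=-6->D
Step 2: C = 17, D = 11, total pairs = 28.
Step 3: tau = (C - D)/(n(n-1)/2) = (17 - 11)/28 = 0.214286.
Step 4: Exact two-sided p-value (enumerate n! = 40320 permutations of y under H0): p = 0.548413.
Step 5: alpha = 0.05. fail to reject H0.

tau_b = 0.2143 (C=17, D=11), p = 0.548413, fail to reject H0.


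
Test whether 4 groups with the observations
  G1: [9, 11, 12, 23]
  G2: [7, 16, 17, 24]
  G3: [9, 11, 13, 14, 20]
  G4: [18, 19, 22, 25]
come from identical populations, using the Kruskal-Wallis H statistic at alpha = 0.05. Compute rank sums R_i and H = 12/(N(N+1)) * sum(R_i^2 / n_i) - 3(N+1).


Step 1: Combine all N = 17 observations and assign midranks.
sorted (value, group, rank): (7,G2,1), (9,G1,2.5), (9,G3,2.5), (11,G1,4.5), (11,G3,4.5), (12,G1,6), (13,G3,7), (14,G3,8), (16,G2,9), (17,G2,10), (18,G4,11), (19,G4,12), (20,G3,13), (22,G4,14), (23,G1,15), (24,G2,16), (25,G4,17)
Step 2: Sum ranks within each group.
R_1 = 28 (n_1 = 4)
R_2 = 36 (n_2 = 4)
R_3 = 35 (n_3 = 5)
R_4 = 54 (n_4 = 4)
Step 3: H = 12/(N(N+1)) * sum(R_i^2/n_i) - 3(N+1)
     = 12/(17*18) * (28^2/4 + 36^2/4 + 35^2/5 + 54^2/4) - 3*18
     = 0.039216 * 1494 - 54
     = 4.588235.
Step 4: Ties present; correction factor C = 1 - 12/(17^3 - 17) = 0.997549. Corrected H = 4.588235 / 0.997549 = 4.599509.
Step 5: Under H0, H ~ chi^2(3); p-value = 0.203584.
Step 6: alpha = 0.05. fail to reject H0.

H = 4.5995, df = 3, p = 0.203584, fail to reject H0.


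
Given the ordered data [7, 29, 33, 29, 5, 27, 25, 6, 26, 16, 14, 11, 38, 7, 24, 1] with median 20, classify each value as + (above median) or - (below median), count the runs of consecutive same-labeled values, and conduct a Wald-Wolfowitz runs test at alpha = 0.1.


Step 1: Compute median = 20; label A = above, B = below.
Labels in order: BAAABAABABBBABAB  (n_A = 8, n_B = 8)
Step 2: Count runs R = 11.
Step 3: Under H0 (random ordering), E[R] = 2*n_A*n_B/(n_A+n_B) + 1 = 2*8*8/16 + 1 = 9.0000.
        Var[R] = 2*n_A*n_B*(2*n_A*n_B - n_A - n_B) / ((n_A+n_B)^2 * (n_A+n_B-1)) = 14336/3840 = 3.7333.
        SD[R] = 1.9322.
Step 4: Continuity-corrected z = (R - 0.5 - E[R]) / SD[R] = (11 - 0.5 - 9.0000) / 1.9322 = 0.7763.
Step 5: Two-sided p-value via normal approximation = 2*(1 - Phi(|z|)) = 0.437558.
Step 6: alpha = 0.1. fail to reject H0.

R = 11, z = 0.7763, p = 0.437558, fail to reject H0.


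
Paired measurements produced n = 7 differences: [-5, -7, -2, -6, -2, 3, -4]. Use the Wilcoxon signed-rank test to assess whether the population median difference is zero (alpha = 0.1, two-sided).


Step 1: Drop any zero differences (none here) and take |d_i|.
|d| = [5, 7, 2, 6, 2, 3, 4]
Step 2: Midrank |d_i| (ties get averaged ranks).
ranks: |5|->5, |7|->7, |2|->1.5, |6|->6, |2|->1.5, |3|->3, |4|->4
Step 3: Attach original signs; sum ranks with positive sign and with negative sign.
W+ = 3 = 3
W- = 5 + 7 + 1.5 + 6 + 1.5 + 4 = 25
(Check: W+ + W- = 28 should equal n(n+1)/2 = 28.)
Step 4: Test statistic W = min(W+, W-) = 3.
Step 5: Ties in |d|, so use the tie-corrected normal approximation.
        E[W] = n(n+1)/4 = 7*8/4 = 14.
        Tie groups: |d|=2 (t=2); sum(t^3 - t) = 6.
        Var[W] = n(n+1)(2n+1)/24 - sum(t^3-t)/48 = 840/24 - 6/48 = 34.875.
        z = (W - E[W]) / sqrt(Var[W]) = (3 - 14) / 5.9055 = -1.8627.
        Two-sided p = 2*Phi(z) = 0.062509.
Step 6: alpha = 0.1. reject H0.

W+ = 3, W- = 25, W = min = 3, p = 0.062509, reject H0.


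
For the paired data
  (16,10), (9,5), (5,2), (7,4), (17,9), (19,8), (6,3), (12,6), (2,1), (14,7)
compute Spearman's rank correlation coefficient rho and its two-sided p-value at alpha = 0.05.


Step 1: Rank x and y separately (midranks; no ties here).
rank(x): 16->8, 9->5, 5->2, 7->4, 17->9, 19->10, 6->3, 12->6, 2->1, 14->7
rank(y): 10->10, 5->5, 2->2, 4->4, 9->9, 8->8, 3->3, 6->6, 1->1, 7->7
Step 2: d_i = R_x(i) - R_y(i); compute d_i^2.
  (8-10)^2=4, (5-5)^2=0, (2-2)^2=0, (4-4)^2=0, (9-9)^2=0, (10-8)^2=4, (3-3)^2=0, (6-6)^2=0, (1-1)^2=0, (7-7)^2=0
sum(d^2) = 8.
Step 3: rho = 1 - 6*8 / (10*(10^2 - 1)) = 1 - 48/990 = 0.951515.
Step 4: Under H0, t = rho * sqrt((n-2)/(1-rho^2)) = 8.7493 ~ t(8).
Step 5: Two-sided p-value from the t-distribution with 8 df = 0.000023.
Step 6: alpha = 0.05. reject H0.

rho = 0.9515, p = 0.000023, reject H0 at alpha = 0.05.


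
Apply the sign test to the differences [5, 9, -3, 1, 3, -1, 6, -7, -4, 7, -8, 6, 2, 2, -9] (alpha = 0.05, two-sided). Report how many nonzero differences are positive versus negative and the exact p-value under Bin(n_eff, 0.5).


Step 1: Discard zero differences. Original n = 15; n_eff = number of nonzero differences = 15.
Nonzero differences (with sign): +5, +9, -3, +1, +3, -1, +6, -7, -4, +7, -8, +6, +2, +2, -9
Step 2: Count signs: positive = 9, negative = 6.
Step 3: Under H0: P(positive) = 0.5, so the number of positives S ~ Bin(15, 0.5).
Step 4: Two-sided exact p-value = sum of Bin(15,0.5) probabilities at or below the observed probability = 0.607239.
Step 5: alpha = 0.05. fail to reject H0.

n_eff = 15, pos = 9, neg = 6, p = 0.607239, fail to reject H0.


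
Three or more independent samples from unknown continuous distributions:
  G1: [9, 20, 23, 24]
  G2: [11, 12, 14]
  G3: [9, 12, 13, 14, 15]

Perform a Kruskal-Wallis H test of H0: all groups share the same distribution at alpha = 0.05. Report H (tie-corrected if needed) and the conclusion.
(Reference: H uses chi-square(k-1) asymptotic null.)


Step 1: Combine all N = 12 observations and assign midranks.
sorted (value, group, rank): (9,G1,1.5), (9,G3,1.5), (11,G2,3), (12,G2,4.5), (12,G3,4.5), (13,G3,6), (14,G2,7.5), (14,G3,7.5), (15,G3,9), (20,G1,10), (23,G1,11), (24,G1,12)
Step 2: Sum ranks within each group.
R_1 = 34.5 (n_1 = 4)
R_2 = 15 (n_2 = 3)
R_3 = 28.5 (n_3 = 5)
Step 3: H = 12/(N(N+1)) * sum(R_i^2/n_i) - 3(N+1)
     = 12/(12*13) * (34.5^2/4 + 15^2/3 + 28.5^2/5) - 3*13
     = 0.076923 * 535.013 - 39
     = 2.154808.
Step 4: Ties present; correction factor C = 1 - 18/(12^3 - 12) = 0.989510. Corrected H = 2.154808 / 0.989510 = 2.177650.
Step 5: Under H0, H ~ chi^2(2); p-value = 0.336612.
Step 6: alpha = 0.05. fail to reject H0.

H = 2.1777, df = 2, p = 0.336612, fail to reject H0.


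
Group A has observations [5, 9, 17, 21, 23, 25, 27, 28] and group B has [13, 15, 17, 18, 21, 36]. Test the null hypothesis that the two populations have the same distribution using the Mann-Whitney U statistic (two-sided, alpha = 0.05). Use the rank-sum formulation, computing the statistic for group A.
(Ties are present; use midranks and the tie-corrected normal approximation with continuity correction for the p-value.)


Step 1: Combine and sort all 14 observations; assign midranks.
sorted (value, group): (5,X), (9,X), (13,Y), (15,Y), (17,X), (17,Y), (18,Y), (21,X), (21,Y), (23,X), (25,X), (27,X), (28,X), (36,Y)
ranks: 5->1, 9->2, 13->3, 15->4, 17->5.5, 17->5.5, 18->7, 21->8.5, 21->8.5, 23->10, 25->11, 27->12, 28->13, 36->14
Step 2: Rank sum for X: R1 = 1 + 2 + 5.5 + 8.5 + 10 + 11 + 12 + 13 = 63.
Step 3: U_X = R1 - n1(n1+1)/2 = 63 - 8*9/2 = 63 - 36 = 27.
       U_Y = n1*n2 - U_X = 48 - 27 = 21.
Step 4: Ties are present, so use the tie-corrected normal approximation (with continuity correction) for the p-value.
Step 5: p-value = 0.746347; compare to alpha = 0.05. fail to reject H0.

U_X = 27, p = 0.746347, fail to reject H0 at alpha = 0.05.


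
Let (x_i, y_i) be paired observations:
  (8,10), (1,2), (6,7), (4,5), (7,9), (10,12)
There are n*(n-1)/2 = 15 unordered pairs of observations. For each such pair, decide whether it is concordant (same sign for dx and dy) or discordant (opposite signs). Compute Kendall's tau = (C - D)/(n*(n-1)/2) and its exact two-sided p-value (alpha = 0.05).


Step 1: Enumerate the 15 unordered pairs (i,j) with i<j and classify each by sign(x_j-x_i) * sign(y_j-y_i).
  (1,2):dx=-7,dy=-8->C; (1,3):dx=-2,dy=-3->C; (1,4):dx=-4,dy=-5->C; (1,5):dx=-1,dy=-1->C
  (1,6):dx=+2,dy=+2->C; (2,3):dx=+5,dy=+5->C; (2,4):dx=+3,dy=+3->C; (2,5):dx=+6,dy=+7->C
  (2,6):dx=+9,dy=+10->C; (3,4):dx=-2,dy=-2->C; (3,5):dx=+1,dy=+2->C; (3,6):dx=+4,dy=+5->C
  (4,5):dx=+3,dy=+4->C; (4,6):dx=+6,dy=+7->C; (5,6):dx=+3,dy=+3->C
Step 2: C = 15, D = 0, total pairs = 15.
Step 3: tau = (C - D)/(n(n-1)/2) = (15 - 0)/15 = 1.000000.
Step 4: Exact two-sided p-value (enumerate n! = 720 permutations of y under H0): p = 0.002778.
Step 5: alpha = 0.05. reject H0.

tau_b = 1.0000 (C=15, D=0), p = 0.002778, reject H0.


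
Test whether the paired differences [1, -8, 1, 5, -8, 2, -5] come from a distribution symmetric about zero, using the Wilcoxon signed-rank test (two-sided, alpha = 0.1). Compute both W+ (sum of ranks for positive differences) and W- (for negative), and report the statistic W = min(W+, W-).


Step 1: Drop any zero differences (none here) and take |d_i|.
|d| = [1, 8, 1, 5, 8, 2, 5]
Step 2: Midrank |d_i| (ties get averaged ranks).
ranks: |1|->1.5, |8|->6.5, |1|->1.5, |5|->4.5, |8|->6.5, |2|->3, |5|->4.5
Step 3: Attach original signs; sum ranks with positive sign and with negative sign.
W+ = 1.5 + 1.5 + 4.5 + 3 = 10.5
W- = 6.5 + 6.5 + 4.5 = 17.5
(Check: W+ + W- = 28 should equal n(n+1)/2 = 28.)
Step 4: Test statistic W = min(W+, W-) = 10.5.
Step 5: Ties in |d|, so use the tie-corrected normal approximation.
        E[W] = n(n+1)/4 = 7*8/4 = 14.
        Tie groups: |d|=1 (t=2), |d|=5 (t=2), |d|=8 (t=2); sum(t^3 - t) = 18.
        Var[W] = n(n+1)(2n+1)/24 - sum(t^3-t)/48 = 840/24 - 18/48 = 34.625.
        z = (W - E[W]) / sqrt(Var[W]) = (10.5 - 14) / 5.8843 = -0.5948.
        Two-sided p = 2*Phi(z) = 0.551975.
Step 6: alpha = 0.1. fail to reject H0.

W+ = 10.5, W- = 17.5, W = min = 10.5, p = 0.551975, fail to reject H0.


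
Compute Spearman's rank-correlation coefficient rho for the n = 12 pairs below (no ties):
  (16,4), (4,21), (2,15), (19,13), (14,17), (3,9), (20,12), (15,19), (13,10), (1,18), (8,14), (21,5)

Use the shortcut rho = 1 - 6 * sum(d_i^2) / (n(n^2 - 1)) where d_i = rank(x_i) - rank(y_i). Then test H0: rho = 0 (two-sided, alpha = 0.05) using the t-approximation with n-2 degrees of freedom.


Step 1: Rank x and y separately (midranks; no ties here).
rank(x): 16->9, 4->4, 2->2, 19->10, 14->7, 3->3, 20->11, 15->8, 13->6, 1->1, 8->5, 21->12
rank(y): 4->1, 21->12, 15->8, 13->6, 17->9, 9->3, 12->5, 19->11, 10->4, 18->10, 14->7, 5->2
Step 2: d_i = R_x(i) - R_y(i); compute d_i^2.
  (9-1)^2=64, (4-12)^2=64, (2-8)^2=36, (10-6)^2=16, (7-9)^2=4, (3-3)^2=0, (11-5)^2=36, (8-11)^2=9, (6-4)^2=4, (1-10)^2=81, (5-7)^2=4, (12-2)^2=100
sum(d^2) = 418.
Step 3: rho = 1 - 6*418 / (12*(12^2 - 1)) = 1 - 2508/1716 = -0.461538.
Step 4: Under H0, t = rho * sqrt((n-2)/(1-rho^2)) = -1.6452 ~ t(10).
Step 5: Two-sided p-value from the t-distribution with 10 df = 0.130948.
Step 6: alpha = 0.05. fail to reject H0.

rho = -0.4615, p = 0.130948, fail to reject H0 at alpha = 0.05.


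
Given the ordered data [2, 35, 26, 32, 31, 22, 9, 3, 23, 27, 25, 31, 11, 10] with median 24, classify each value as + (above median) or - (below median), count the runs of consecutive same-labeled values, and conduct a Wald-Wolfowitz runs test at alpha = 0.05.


Step 1: Compute median = 24; label A = above, B = below.
Labels in order: BAAAABBBBAAABB  (n_A = 7, n_B = 7)
Step 2: Count runs R = 5.
Step 3: Under H0 (random ordering), E[R] = 2*n_A*n_B/(n_A+n_B) + 1 = 2*7*7/14 + 1 = 8.0000.
        Var[R] = 2*n_A*n_B*(2*n_A*n_B - n_A - n_B) / ((n_A+n_B)^2 * (n_A+n_B-1)) = 8232/2548 = 3.2308.
        SD[R] = 1.7974.
Step 4: Continuity-corrected z = (R + 0.5 - E[R]) / SD[R] = (5 + 0.5 - 8.0000) / 1.7974 = -1.3909.
Step 5: Two-sided p-value via normal approximation = 2*(1 - Phi(|z|)) = 0.164264.
Step 6: alpha = 0.05. fail to reject H0.

R = 5, z = -1.3909, p = 0.164264, fail to reject H0.


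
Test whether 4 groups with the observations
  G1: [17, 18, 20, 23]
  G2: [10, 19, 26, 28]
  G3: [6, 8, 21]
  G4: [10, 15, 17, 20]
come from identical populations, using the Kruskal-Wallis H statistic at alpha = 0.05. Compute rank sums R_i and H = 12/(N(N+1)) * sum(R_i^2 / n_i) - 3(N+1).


Step 1: Combine all N = 15 observations and assign midranks.
sorted (value, group, rank): (6,G3,1), (8,G3,2), (10,G2,3.5), (10,G4,3.5), (15,G4,5), (17,G1,6.5), (17,G4,6.5), (18,G1,8), (19,G2,9), (20,G1,10.5), (20,G4,10.5), (21,G3,12), (23,G1,13), (26,G2,14), (28,G2,15)
Step 2: Sum ranks within each group.
R_1 = 38 (n_1 = 4)
R_2 = 41.5 (n_2 = 4)
R_3 = 15 (n_3 = 3)
R_4 = 25.5 (n_4 = 4)
Step 3: H = 12/(N(N+1)) * sum(R_i^2/n_i) - 3(N+1)
     = 12/(15*16) * (38^2/4 + 41.5^2/4 + 15^2/3 + 25.5^2/4) - 3*16
     = 0.050000 * 1029.12 - 48
     = 3.456250.
Step 4: Ties present; correction factor C = 1 - 18/(15^3 - 15) = 0.994643. Corrected H = 3.456250 / 0.994643 = 3.474865.
Step 5: Under H0, H ~ chi^2(3); p-value = 0.324037.
Step 6: alpha = 0.05. fail to reject H0.

H = 3.4749, df = 3, p = 0.324037, fail to reject H0.


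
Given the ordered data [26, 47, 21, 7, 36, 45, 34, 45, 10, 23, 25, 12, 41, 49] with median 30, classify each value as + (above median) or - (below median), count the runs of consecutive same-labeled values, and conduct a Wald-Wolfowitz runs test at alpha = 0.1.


Step 1: Compute median = 30; label A = above, B = below.
Labels in order: BABBAAAABBBBAA  (n_A = 7, n_B = 7)
Step 2: Count runs R = 6.
Step 3: Under H0 (random ordering), E[R] = 2*n_A*n_B/(n_A+n_B) + 1 = 2*7*7/14 + 1 = 8.0000.
        Var[R] = 2*n_A*n_B*(2*n_A*n_B - n_A - n_B) / ((n_A+n_B)^2 * (n_A+n_B-1)) = 8232/2548 = 3.2308.
        SD[R] = 1.7974.
Step 4: Continuity-corrected z = (R + 0.5 - E[R]) / SD[R] = (6 + 0.5 - 8.0000) / 1.7974 = -0.8345.
Step 5: Two-sided p-value via normal approximation = 2*(1 - Phi(|z|)) = 0.403986.
Step 6: alpha = 0.1. fail to reject H0.

R = 6, z = -0.8345, p = 0.403986, fail to reject H0.
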